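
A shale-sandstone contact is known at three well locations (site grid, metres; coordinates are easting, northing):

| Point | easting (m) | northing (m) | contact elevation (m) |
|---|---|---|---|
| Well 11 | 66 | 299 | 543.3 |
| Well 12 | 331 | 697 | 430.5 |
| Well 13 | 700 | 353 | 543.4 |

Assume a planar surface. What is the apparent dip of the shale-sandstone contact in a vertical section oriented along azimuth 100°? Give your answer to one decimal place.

Let the plane be z = a·easting + b·northing + c.
Well 12−Well 11: 265a + 398b = −112.8;  Well 13−Well 11: 634a + 54b = 0.1.
Solving gives a = 0.02576, b = −0.30057.
Unit vector along 100° is (sin 100°, cos 100°) = (0.9848, -0.1736).
Slope in that direction = a·(0.9848) + b·(-0.1736) = 0.07756.
Apparent dip = arctan|0.07756| = 4.4° (true dip is 16.8°, so apparent ≤ true as expected).

4.4°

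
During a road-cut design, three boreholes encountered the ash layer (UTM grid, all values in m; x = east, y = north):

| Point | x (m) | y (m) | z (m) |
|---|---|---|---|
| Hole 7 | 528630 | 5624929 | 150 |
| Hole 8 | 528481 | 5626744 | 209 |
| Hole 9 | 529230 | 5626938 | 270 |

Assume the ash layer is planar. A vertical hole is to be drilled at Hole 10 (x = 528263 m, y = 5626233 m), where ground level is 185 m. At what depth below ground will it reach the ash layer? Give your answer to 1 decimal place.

Two edge vectors: Hole 7→Hole 8 = (-149, 1815, 59), Hole 7→Hole 9 = (600, 2009, 120).
Normal n = (Hole 7→Hole 8) × (Hole 7→Hole 9) = (99269, 53280, -1388341).
So ∂z/∂x = −n_x/n_z = 0.071501886 and ∂z/∂y = −n_y/n_z = 0.038376739.
Intercept c from Hole 7: 150 − 37798.04 − 215866.43 = −253514.47.
At (528263, 5626233): z_contact = 37771.80 + 215916.47 − 253514.47 = 173.80 m.
Depth below ground = 185 − 173.80 = 11.2 m.

11.2 m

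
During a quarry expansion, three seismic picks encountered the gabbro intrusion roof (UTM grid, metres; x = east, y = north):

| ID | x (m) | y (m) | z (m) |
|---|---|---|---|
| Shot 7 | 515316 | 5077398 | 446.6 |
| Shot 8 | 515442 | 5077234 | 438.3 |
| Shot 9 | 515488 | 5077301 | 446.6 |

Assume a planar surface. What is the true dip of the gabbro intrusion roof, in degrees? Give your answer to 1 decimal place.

5.9°

Two edge vectors: Shot 7→Shot 8 = (126, -164, -8.3), Shot 7→Shot 9 = (172, -97, 0).
Normal n = (Shot 7→Shot 8) × (Shot 7→Shot 9) = (-805.1, -1427.6, 15986).
So ∂z/∂x = −n_x/n_z = 0.05036 and ∂z/∂y = −n_y/n_z = 0.08930.
Gradient magnitude |∇z| = √(a² + b²) = √(0.00254 + 0.00798) = 0.10253.
True dip = arctan(0.10253) = 5.9°, dipping toward SSW (azimuth ≈ 209°).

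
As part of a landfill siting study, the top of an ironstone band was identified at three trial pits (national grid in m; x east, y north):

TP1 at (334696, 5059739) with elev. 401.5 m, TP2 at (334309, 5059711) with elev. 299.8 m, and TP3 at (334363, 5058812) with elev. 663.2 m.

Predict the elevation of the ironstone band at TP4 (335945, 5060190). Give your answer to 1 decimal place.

590.2 m

Let the plane be z = a·x + b·y + c.
TP2−TP1: −387a − 28b = −101.7;  TP3−TP1: −333a − 927b = 261.7.
Solving gives a = 0.290773413, b = −0.386761108.
Then c = 401.5 − a·334696 − b·5059739 = 1859991.06.
At (335945, 5060190): z = 97683.9 − 1957084.7 + 1859991.06 = 590.2 m.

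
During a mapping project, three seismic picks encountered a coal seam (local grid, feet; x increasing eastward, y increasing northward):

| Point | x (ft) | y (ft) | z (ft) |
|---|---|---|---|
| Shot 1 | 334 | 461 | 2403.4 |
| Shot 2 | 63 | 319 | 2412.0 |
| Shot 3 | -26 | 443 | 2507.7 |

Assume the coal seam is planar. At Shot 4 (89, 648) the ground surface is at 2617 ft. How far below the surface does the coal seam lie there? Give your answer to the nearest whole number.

34 ft

Two edge vectors: Shot 1→Shot 2 = (-271, -142, 8.6), Shot 1→Shot 3 = (-360, -18, 104.3).
Normal n = (Shot 1→Shot 2) × (Shot 1→Shot 3) = (-14655.8, 25169.3, -46242).
So ∂z/∂x = −n_x/n_z = −0.31694 and ∂z/∂y = −n_y/n_z = 0.54430.
Intercept c from Shot 1: 2403.4 + 105.86 − 250.92 = 2258.34.
At (89, 648): z_contact = −28.2 + 352.7 + 2258.34 = 2582.8 ft.
Depth below ground = 2617 − 2582.8 = 34 ft.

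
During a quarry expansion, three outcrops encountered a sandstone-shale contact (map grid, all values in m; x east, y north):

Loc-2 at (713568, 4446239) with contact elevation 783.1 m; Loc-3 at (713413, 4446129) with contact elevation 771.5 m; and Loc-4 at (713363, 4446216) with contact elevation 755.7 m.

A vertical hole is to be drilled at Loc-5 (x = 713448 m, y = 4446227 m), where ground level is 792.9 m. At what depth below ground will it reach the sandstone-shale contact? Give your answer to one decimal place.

Two edge vectors: Loc-2→Loc-3 = (-155, -110, -11.6), Loc-2→Loc-4 = (-205, -23, -27.4).
Normal n = (Loc-2→Loc-3) × (Loc-2→Loc-4) = (2747.2, -1869, -18985).
So ∂z/∂x = −n_x/n_z = 0.144703713 and ∂z/∂y = −n_y/n_z = −0.098446142.
Intercept c from Loc-2: 783.1 − 103255.94 + 437715.07 = 335242.24.
At (713448, 4446227): z_contact = 103238.57 − 437713.89 + 335242.24 = 766.92 m.
Depth below ground = 792.9 − 766.92 = 26.0 m.

26.0 m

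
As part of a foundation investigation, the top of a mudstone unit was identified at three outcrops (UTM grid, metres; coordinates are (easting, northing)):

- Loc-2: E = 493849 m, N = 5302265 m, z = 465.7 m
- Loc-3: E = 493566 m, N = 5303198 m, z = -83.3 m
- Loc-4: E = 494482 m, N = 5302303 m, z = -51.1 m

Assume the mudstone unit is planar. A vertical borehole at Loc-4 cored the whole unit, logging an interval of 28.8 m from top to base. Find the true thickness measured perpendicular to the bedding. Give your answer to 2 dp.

Let the plane be z = a·E + b·N + c.
Loc-3−Loc-2: −283a + 933b = −549;  Loc-4−Loc-2: 633a + 38b = −516.8.
Solving gives a = −0.76714, b = −0.82111.
|∇z| = √(a²+b²) = 1.12371, so dip δ = arctan(1.12371) = 48.33°.
True thickness = vertical thickness × cos δ = 28.8 × cos 48.33° = 19.15 m.

19.15 m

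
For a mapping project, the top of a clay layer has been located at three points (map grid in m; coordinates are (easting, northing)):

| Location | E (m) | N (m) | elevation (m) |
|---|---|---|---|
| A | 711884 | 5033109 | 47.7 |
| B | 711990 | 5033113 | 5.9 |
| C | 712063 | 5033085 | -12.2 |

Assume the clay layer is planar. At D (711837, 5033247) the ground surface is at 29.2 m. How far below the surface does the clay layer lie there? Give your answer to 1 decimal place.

Two edge vectors: A→B = (106, 4, -41.8), A→C = (179, -24, -59.9).
Normal n = (A→B) × (A→C) = (-1242.8, -1132.8, -3260).
So ∂z/∂E = −n_x/n_z = −0.381226994 and ∂z/∂N = −n_y/n_z = −0.347484663.
Intercept c from A: 47.7 + 271389.40 + 1748928.18 = 2020365.28.
At (711837, 5033247): z_contact = −271371.48 − 1748976.14 + 2020365.28 = 17.66 m.
Depth below ground = 29.2 − 17.66 = 11.5 m.

11.5 m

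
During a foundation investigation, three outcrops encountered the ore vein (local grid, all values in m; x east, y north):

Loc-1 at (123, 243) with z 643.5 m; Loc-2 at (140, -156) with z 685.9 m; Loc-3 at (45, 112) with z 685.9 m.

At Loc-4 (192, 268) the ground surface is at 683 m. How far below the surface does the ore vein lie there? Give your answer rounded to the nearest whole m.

Let the plane be z = a·x + b·y + c.
Loc-2−Loc-1: 17a − 399b = 42.4;  Loc-3−Loc-1: −78a − 131b = 42.4.
Solving gives a = −0.34074, b = −0.12078.
Then c = 643.5 − a·123 − b·243 = 714.76.
At (192, 268): z_contact = −65.4 − 32.4 + 714.76 = 617.0 m.
Depth below ground = 683 − 617.0 = 66 m.

66 m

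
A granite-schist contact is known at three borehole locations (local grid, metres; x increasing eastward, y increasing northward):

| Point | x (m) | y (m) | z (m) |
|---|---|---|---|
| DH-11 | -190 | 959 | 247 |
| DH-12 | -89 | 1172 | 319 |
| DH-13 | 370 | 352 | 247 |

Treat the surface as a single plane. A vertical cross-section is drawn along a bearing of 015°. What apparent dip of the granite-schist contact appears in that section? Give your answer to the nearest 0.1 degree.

Let the plane be z = a·x + b·y + c.
DH-12−DH-11: 101a + 213b = 72;  DH-13−DH-11: 560a − 607b = 0.
Solving gives a = 0.24201, b = 0.22327.
Unit vector along 015° is (sin 15°, cos 15°) = (0.2588, 0.9659).
Slope in that direction = a·(0.2588) + b·(0.9659) = 0.27830.
Apparent dip = arctan|0.27830| = 15.6° (true dip is 18.2°, so apparent ≤ true as expected).

15.6°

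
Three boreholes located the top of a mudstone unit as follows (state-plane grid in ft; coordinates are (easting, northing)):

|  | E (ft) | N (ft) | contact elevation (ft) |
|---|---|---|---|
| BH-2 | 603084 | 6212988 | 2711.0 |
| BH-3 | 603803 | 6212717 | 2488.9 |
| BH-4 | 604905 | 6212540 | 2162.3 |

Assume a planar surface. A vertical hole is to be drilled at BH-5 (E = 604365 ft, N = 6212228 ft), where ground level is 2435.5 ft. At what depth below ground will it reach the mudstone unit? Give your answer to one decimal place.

Let the plane be z = a·E + b·N + c.
BH-3−BH-2: 719a − 271b = −222.1;  BH-4−BH-2: 1821a − 448b = −548.7.
Solving gives a = −0.287064926, b = 0.057934753.
Then c = 2711 − a·603084 − b·6212988 = −184112.66.
At (604365, 6212228): z_contact = −173491.99 + 359903.89 − 184112.66 = 2299.24 ft.
Depth below ground = 2435.5 − 2299.24 = 136.3 ft.

136.3 ft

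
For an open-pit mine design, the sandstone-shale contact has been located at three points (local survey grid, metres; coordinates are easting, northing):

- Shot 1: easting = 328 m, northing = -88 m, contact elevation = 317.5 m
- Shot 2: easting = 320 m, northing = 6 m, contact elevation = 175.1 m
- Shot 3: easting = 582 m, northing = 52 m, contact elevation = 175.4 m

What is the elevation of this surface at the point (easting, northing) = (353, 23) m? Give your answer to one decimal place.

158.4 m

Two edge vectors: Shot 1→Shot 2 = (-8, 94, -142.4), Shot 1→Shot 3 = (254, 140, -142.1).
Normal n = (Shot 1→Shot 2) × (Shot 1→Shot 3) = (6578.6, -37306.4, -24996).
So ∂z/∂easting = −n_x/n_z = 0.26319 and ∂z/∂northing = −n_y/n_z = −1.49249.
Intercept c from Shot 1: 317.5 − 86.33 − 131.34 = 99.84.
At (353, 23): z = 92.9 − 34.3 + 99.84 = 158.4 m.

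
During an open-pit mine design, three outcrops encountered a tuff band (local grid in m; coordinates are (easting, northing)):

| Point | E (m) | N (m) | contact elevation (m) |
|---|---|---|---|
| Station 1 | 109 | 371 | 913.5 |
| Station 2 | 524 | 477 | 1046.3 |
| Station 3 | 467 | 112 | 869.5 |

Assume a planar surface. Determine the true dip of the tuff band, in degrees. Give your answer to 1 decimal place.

26.4°

Let the plane be z = a·E + b·N + c.
Station 2−Station 1: 415a + 106b = 132.8;  Station 3−Station 1: 358a − 259b = −44.
Solving gives a = 0.20443, b = 0.45246.
Gradient magnitude |∇z| = √(a² + b²) = √(0.04179 + 0.20472) = 0.49650.
True dip = arctan(0.49650) = 26.4°, dipping toward SSW (azimuth ≈ 204°).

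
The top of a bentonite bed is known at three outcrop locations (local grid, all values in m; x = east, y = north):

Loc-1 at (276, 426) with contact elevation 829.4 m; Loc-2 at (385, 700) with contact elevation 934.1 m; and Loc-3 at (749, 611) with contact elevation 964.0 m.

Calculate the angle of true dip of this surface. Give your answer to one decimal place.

19.6°

Two edge vectors: Loc-1→Loc-2 = (109, 274, 104.7), Loc-1→Loc-3 = (473, 185, 134.6).
Normal n = (Loc-1→Loc-2) × (Loc-1→Loc-3) = (17510.9, 34851.7, -109437).
So ∂z/∂x = −n_x/n_z = 0.16001 and ∂z/∂y = −n_y/n_z = 0.31846.
Gradient magnitude |∇z| = √(a² + b²) = √(0.02560 + 0.10142) = 0.35640.
True dip = arctan(0.35640) = 19.6°, dipping toward SSW (azimuth ≈ 207°).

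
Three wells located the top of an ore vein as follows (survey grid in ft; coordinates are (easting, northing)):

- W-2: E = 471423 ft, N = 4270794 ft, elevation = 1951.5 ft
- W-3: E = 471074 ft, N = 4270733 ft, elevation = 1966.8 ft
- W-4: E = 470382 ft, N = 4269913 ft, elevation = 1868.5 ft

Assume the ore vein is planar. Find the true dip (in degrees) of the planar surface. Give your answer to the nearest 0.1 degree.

11.3°

Two edge vectors: W-2→W-3 = (-349, -61, 15.3), W-2→W-4 = (-1041, -881, -83).
Normal n = (W-2→W-3) × (W-2→W-4) = (18542.3, -44894.3, 243968).
So ∂z/∂E = −n_x/n_z = −0.07600 and ∂z/∂N = −n_y/n_z = 0.18402.
Gradient magnitude |∇z| = √(a² + b²) = √(0.00578 + 0.03386) = 0.19909.
True dip = arctan(0.19909) = 11.3°, dipping toward SSE (azimuth ≈ 158°).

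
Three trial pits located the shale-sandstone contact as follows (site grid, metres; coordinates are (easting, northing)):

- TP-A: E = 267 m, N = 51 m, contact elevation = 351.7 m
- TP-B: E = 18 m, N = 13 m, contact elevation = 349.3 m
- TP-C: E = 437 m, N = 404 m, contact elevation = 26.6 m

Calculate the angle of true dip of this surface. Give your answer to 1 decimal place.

45.3°

Let the plane be z = a·E + b·N + c.
TP-B−TP-A: −249a − 38b = −2.4;  TP-C−TP-A: 170a + 353b = −325.1.
Solving gives a = 0.16210, b = −0.99903.
Gradient magnitude |∇z| = √(a² + b²) = √(0.02628 + 0.99806) = 1.01209.
True dip = arctan(1.01209) = 45.3°, dipping toward N (azimuth ≈ 351°).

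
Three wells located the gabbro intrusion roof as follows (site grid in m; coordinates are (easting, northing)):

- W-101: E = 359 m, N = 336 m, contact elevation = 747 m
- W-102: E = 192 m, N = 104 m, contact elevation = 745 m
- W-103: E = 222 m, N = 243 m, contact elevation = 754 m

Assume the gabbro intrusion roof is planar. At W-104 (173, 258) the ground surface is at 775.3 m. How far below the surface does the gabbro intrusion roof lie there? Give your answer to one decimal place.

Two edge vectors: W-101→W-102 = (-167, -232, -2), W-101→W-103 = (-137, -93, 7).
Normal n = (W-101→W-102) × (W-101→W-103) = (-1810, 1443, -16253).
So ∂z/∂E = −n_x/n_z = −0.11136 and ∂z/∂N = −n_y/n_z = 0.08878.
Intercept c from W-101: 747 + 39.98 − 29.83 = 757.15.
At (173, 258): z_contact = −19.27 + 22.91 + 757.15 = 760.79 m.
Depth below ground = 775.3 − 760.79 = 14.5 m.

14.5 m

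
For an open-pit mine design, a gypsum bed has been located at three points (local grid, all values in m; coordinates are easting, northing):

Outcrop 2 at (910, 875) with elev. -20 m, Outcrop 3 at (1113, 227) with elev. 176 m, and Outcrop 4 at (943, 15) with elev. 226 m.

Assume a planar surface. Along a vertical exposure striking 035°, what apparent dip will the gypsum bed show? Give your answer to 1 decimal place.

Two edge vectors: Outcrop 2→Outcrop 3 = (203, -648, 196), Outcrop 2→Outcrop 4 = (33, -860, 246).
Normal n = (Outcrop 2→Outcrop 3) × (Outcrop 2→Outcrop 4) = (9152, -43470, -153196).
So ∂z/∂easting = −n_x/n_z = 0.05974 and ∂z/∂northing = −n_y/n_z = −0.28375.
Unit vector along 035° is (sin 35°, cos 35°) = (0.5736, 0.8192).
Slope in that direction = a·(0.5736) + b·(0.8192) = −0.19817.
Apparent dip = arctan|0.19817| = 11.2° (true dip is 16.2°, so apparent ≤ true as expected).

11.2°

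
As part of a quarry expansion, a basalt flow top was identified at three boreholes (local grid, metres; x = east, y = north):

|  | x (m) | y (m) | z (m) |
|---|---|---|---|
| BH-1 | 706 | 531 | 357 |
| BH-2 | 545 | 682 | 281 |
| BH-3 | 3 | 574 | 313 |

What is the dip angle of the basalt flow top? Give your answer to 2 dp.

Let the plane be z = a·x + b·y + c.
BH-2−BH-1: −161a + 151b = −76;  BH-3−BH-1: −703a + 43b = −44.
Solving gives a = 0.03402, b = −0.46704.
Gradient magnitude |∇z| = √(a² + b²) = √(0.00116 + 0.21812) = 0.46827.
True dip = arctan(0.46827) = 25.09°, dipping toward N (azimuth ≈ 356°).

25.09°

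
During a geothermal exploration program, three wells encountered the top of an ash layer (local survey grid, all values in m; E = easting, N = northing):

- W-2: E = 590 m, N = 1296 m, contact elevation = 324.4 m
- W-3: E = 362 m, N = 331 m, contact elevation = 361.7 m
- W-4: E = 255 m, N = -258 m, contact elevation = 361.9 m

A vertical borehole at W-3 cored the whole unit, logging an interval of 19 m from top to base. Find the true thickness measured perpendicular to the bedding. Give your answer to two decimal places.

Let the plane be z = a·E + b·N + c.
W-3−W-2: −228a − 965b = 37.3;  W-4−W-2: −335a − 1554b = 37.5.
Solving gives a = −0.70164, b = 0.12712.
|∇z| = √(a²+b²) = 0.71306, so dip δ = arctan(0.71306) = 35.49°.
True thickness = vertical thickness × cos δ = 19 × cos 35.49° = 15.47 m.

15.47 m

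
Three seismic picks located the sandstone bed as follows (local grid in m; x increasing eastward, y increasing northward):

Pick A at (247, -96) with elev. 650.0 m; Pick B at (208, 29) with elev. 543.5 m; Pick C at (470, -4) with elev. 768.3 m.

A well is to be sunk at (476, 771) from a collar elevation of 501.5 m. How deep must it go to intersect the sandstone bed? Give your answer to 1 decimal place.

Two edge vectors: Pick A→Pick B = (-39, 125, -106.5), Pick A→Pick C = (223, 92, 118.3).
Normal n = (Pick A→Pick B) × (Pick A→Pick C) = (24585.5, -19135.8, -31463).
So ∂z/∂x = −n_x/n_z = 0.78141 and ∂z/∂y = −n_y/n_z = −0.60820.
Intercept c from Pick A: 650 − 193.01 − 58.39 = 398.60.
At (476, 771): z_contact = 371.95 − 468.92 + 398.60 = 301.63 m.
Depth below ground = 501.5 − 301.63 = 199.9 m.

199.9 m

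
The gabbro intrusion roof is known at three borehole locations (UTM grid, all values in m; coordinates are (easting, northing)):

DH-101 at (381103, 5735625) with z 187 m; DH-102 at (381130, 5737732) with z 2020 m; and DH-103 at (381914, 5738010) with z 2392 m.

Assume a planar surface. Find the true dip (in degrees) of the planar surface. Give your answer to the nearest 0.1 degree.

Let the plane be z = a·E + b·N + c.
DH-102−DH-101: 27a + 2107b = 1833;  DH-103−DH-101: 811a + 2385b = 2205.
Solving gives a = 0.16677, b = 0.86782.
Gradient magnitude |∇z| = √(a² + b²) = √(0.02781 + 0.75311) = 0.88370.
True dip = arctan(0.88370) = 41.5°, dipping toward S (azimuth ≈ 191°).

41.5°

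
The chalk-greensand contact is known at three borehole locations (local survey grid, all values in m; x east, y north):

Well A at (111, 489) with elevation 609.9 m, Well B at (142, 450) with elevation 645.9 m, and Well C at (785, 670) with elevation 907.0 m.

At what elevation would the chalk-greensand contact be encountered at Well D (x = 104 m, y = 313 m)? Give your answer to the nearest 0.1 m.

Two edge vectors: Well A→Well B = (31, -39, 36), Well A→Well C = (674, 181, 297.1).
Normal n = (Well A→Well B) × (Well A→Well C) = (-18102.9, 15053.9, 31897).
So ∂z/∂x = −n_x/n_z = 0.56754 and ∂z/∂y = −n_y/n_z = −0.47195.
Intercept c from Well A: 609.9 − 63.00 + 230.79 = 777.69.
At (104, 313): z = 59.0 − 147.7 + 777.69 = 689.0 m.

689.0 m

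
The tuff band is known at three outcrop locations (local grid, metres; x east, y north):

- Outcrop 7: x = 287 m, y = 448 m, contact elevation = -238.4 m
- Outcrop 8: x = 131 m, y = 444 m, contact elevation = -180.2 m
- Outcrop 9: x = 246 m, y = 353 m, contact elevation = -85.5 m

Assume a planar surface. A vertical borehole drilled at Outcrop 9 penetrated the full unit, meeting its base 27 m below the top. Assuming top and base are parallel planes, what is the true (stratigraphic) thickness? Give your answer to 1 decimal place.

15.0 m

Two edge vectors: Outcrop 7→Outcrop 8 = (-156, -4, 58.2), Outcrop 7→Outcrop 9 = (-41, -95, 152.9).
Normal n = (Outcrop 7→Outcrop 8) × (Outcrop 7→Outcrop 9) = (4917.4, 21466.2, 14656).
So ∂z/∂x = −n_x/n_z = −0.33552 and ∂z/∂y = −n_y/n_z = −1.46467.
|∇z| = √(a²+b²) = 1.50261, so dip δ = arctan(1.50261) = 56.36°.
True thickness = vertical thickness × cos δ = 27 × cos 56.36° = 15.0 m.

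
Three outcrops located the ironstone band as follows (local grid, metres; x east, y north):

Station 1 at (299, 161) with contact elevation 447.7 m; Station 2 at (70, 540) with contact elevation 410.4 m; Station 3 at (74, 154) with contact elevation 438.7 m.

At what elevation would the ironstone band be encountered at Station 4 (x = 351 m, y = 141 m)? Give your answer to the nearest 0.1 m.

451.4 m

Let the plane be z = a·x + b·y + c.
Station 2−Station 1: −229a + 379b = −37.3;  Station 3−Station 1: −225a − 7b = −9.
Solving gives a = 0.04227, b = −0.07288.
Then c = 447.7 − a·299 − b·161 = 446.80.
At (351, 141): z = 14.8 − 10.3 + 446.80 = 451.4 m.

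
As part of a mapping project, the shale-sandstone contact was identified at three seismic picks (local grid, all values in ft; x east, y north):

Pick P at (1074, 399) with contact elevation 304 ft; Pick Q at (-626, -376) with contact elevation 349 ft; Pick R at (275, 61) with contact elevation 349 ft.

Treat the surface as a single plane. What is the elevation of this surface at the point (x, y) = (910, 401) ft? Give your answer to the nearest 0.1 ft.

378.1 ft

Two edge vectors: Pick P→Pick Q = (-1700, -775, 45), Pick P→Pick R = (-799, -338, 45).
Normal n = (Pick P→Pick Q) × (Pick P→Pick R) = (-19665, 40545, -44625).
So ∂z/∂x = −n_x/n_z = −0.440672 and ∂z/∂y = −n_y/n_z = 0.908571.
Intercept c from Pick P: 304 + 473.28 − 362.52 = 414.76.
At (910, 401): z = −401.0 + 364.3 + 414.76 = 378.1 ft.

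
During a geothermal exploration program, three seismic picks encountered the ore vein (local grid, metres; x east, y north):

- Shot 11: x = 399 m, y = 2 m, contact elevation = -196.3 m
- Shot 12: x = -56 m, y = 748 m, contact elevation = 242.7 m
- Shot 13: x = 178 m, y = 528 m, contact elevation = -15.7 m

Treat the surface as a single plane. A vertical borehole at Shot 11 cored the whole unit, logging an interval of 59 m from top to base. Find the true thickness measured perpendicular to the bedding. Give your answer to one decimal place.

Let the plane be z = a·x + b·y + c.
Shot 12−Shot 11: −455a + 746b = 439;  Shot 13−Shot 11: −221a + 526b = 180.6.
Solving gives a = −1.29172, b = −0.19937.
|∇z| = √(a²+b²) = 1.30701, so dip δ = arctan(1.30701) = 52.58°.
True thickness = vertical thickness × cos δ = 59 × cos 52.58° = 35.9 m.

35.9 m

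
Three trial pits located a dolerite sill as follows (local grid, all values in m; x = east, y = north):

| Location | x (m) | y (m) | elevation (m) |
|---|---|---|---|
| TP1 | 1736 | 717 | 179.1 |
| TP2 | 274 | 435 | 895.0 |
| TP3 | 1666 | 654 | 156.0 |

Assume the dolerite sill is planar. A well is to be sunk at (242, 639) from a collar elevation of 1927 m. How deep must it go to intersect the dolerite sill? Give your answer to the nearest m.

773 m

Let the plane be z = a·x + b·y + c.
TP2−TP1: −1462a − 282b = 715.9;  TP3−TP1: −70a − 63b = −23.1.
Solving gives a = −0.71326, b = 1.15918.
Then c = 179.1 − a·1736 − b·717 = 586.19.
At (242, 639): z_contact = −172.6 + 740.7 + 586.19 = 1154.3 m.
Depth below ground = 1927 − 1154.3 = 773 m.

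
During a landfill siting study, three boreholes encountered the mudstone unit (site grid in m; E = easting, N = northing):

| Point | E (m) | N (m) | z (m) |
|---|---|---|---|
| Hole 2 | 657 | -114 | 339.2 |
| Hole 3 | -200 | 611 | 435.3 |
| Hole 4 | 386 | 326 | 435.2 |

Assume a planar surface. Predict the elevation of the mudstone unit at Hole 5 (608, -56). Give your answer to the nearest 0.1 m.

Two edge vectors: Hole 2→Hole 3 = (-857, 725, 96.1), Hole 2→Hole 4 = (-271, 440, 96).
Normal n = (Hole 2→Hole 3) × (Hole 2→Hole 4) = (27316, 56228.9, -180605).
So ∂z/∂E = −n_x/n_z = 0.15125 and ∂z/∂N = −n_y/n_z = 0.31134.
Intercept c from Hole 2: 339.2 − 99.37 + 35.49 = 275.32.
At (608, -56): z = 92.0 − 17.4 + 275.32 = 349.8 m.

349.8 m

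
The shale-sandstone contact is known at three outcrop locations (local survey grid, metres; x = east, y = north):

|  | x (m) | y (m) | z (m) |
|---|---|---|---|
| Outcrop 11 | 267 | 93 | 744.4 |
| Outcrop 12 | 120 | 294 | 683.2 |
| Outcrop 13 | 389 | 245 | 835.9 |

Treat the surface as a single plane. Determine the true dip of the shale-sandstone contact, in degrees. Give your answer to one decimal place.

31.2°

Two edge vectors: Outcrop 11→Outcrop 12 = (-147, 201, -61.2), Outcrop 11→Outcrop 13 = (122, 152, 91.5).
Normal n = (Outcrop 11→Outcrop 12) × (Outcrop 11→Outcrop 13) = (27693.9, 5984.1, -46866).
So ∂z/∂x = −n_x/n_z = 0.59092 and ∂z/∂y = −n_y/n_z = 0.12769.
Gradient magnitude |∇z| = √(a² + b²) = √(0.34918 + 0.01630) = 0.60455.
True dip = arctan(0.60455) = 31.2°, dipping toward WSW (azimuth ≈ 258°).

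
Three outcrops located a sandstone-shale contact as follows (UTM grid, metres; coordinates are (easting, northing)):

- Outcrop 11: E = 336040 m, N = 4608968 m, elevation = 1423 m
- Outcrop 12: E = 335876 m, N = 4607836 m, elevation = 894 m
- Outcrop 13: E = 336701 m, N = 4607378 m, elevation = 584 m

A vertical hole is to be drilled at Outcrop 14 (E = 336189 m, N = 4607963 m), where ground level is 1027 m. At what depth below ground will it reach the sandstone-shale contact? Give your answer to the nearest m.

105 m

Two edge vectors: Outcrop 11→Outcrop 12 = (-164, -1132, -529), Outcrop 11→Outcrop 13 = (661, -1590, -839).
Normal n = (Outcrop 11→Outcrop 12) × (Outcrop 11→Outcrop 13) = (108638, -487265, 1009012).
So ∂z/∂E = −n_x/n_z = −0.10766770 and ∂z/∂N = −n_y/n_z = 0.48291299.
Intercept c from Outcrop 11: 1423 + 36180.65 − 2225730.51 = −2188126.86.
At (336189, 4607963): z_contact = −36196.7 + 2225245.2 − 2188126.86 = 921.6 m.
Depth below ground = 1027 − 921.6 = 105 m.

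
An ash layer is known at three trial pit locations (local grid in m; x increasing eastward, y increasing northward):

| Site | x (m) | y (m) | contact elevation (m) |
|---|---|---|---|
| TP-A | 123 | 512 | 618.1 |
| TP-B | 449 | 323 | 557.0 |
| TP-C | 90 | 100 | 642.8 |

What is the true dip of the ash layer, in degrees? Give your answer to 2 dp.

12.22°

Two edge vectors: TP-A→TP-B = (326, -189, -61.1), TP-A→TP-C = (-33, -412, 24.7).
Normal n = (TP-A→TP-B) × (TP-A→TP-C) = (-29841.5, -6035.9, -140549).
So ∂z/∂x = −n_x/n_z = −0.21232 and ∂z/∂y = −n_y/n_z = −0.04295.
Gradient magnitude |∇z| = √(a² + b²) = √(0.04508 + 0.00184) = 0.21662.
True dip = arctan(0.21662) = 12.22°, dipping toward ENE (azimuth ≈ 079°).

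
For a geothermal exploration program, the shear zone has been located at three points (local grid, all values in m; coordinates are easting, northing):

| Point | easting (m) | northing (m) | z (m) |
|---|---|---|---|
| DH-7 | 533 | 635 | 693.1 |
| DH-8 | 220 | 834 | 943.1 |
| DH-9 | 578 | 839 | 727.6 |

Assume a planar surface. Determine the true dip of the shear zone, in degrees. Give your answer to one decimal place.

Let the plane be z = a·easting + b·northing + c.
DH-8−DH-7: −313a + 199b = 250;  DH-9−DH-7: 45a + 204b = 34.5.
Solving gives a = −0.60618, b = 0.30283.
Gradient magnitude |∇z| = √(a² + b²) = √(0.36746 + 0.09171) = 0.67762.
True dip = arctan(0.67762) = 34.1°, dipping toward ESE (azimuth ≈ 117°).

34.1°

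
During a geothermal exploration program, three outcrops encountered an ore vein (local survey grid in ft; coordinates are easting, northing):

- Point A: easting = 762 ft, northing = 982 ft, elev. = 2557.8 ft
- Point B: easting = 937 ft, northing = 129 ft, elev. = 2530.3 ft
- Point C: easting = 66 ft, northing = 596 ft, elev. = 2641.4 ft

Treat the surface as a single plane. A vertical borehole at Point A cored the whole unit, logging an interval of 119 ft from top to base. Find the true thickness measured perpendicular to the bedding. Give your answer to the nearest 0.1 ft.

118.1 ft

Let the plane be z = a·easting + b·northing + c.
Point B−Point A: 175a − 853b = −27.5;  Point C−Point A: −696a − 386b = 83.6.
Solving gives a = −0.12390, b = 0.00682.
|∇z| = √(a²+b²) = 0.12409, so dip δ = arctan(0.12409) = 7.07°.
True thickness = vertical thickness × cos δ = 119 × cos 7.07° = 118.1 ft.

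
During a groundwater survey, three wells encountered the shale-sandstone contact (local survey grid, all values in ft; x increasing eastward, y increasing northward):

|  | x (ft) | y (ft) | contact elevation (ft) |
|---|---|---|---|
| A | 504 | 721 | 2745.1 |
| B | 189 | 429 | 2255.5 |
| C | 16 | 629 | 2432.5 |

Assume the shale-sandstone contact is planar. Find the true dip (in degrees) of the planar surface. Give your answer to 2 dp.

52.49°

Let the plane be z = a·x + b·y + c.
B−A: −315a − 292b = −489.6;  C−A: −488a − 92b = −312.6.
Solving gives a = 0.40731, b = 1.23732.
Gradient magnitude |∇z| = √(a² + b²) = √(0.16590 + 1.53096) = 1.30264.
True dip = arctan(1.30264) = 52.49°, dipping toward SSW (azimuth ≈ 198°).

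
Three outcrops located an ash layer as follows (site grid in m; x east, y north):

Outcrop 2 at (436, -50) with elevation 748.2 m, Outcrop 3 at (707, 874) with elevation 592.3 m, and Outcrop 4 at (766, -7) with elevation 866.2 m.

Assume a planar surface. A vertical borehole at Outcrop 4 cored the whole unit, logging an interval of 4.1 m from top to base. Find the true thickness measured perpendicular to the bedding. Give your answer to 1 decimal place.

3.7 m

Let the plane be z = a·x + b·y + c.
Outcrop 3−Outcrop 2: 271a + 924b = −155.9;  Outcrop 4−Outcrop 2: 330a + 43b = 118.
Solving gives a = 0.39464, b = −0.28447.
|∇z| = √(a²+b²) = 0.48648, so dip δ = arctan(0.48648) = 25.94°.
True thickness = vertical thickness × cos δ = 4.1 × cos 25.94° = 3.7 m.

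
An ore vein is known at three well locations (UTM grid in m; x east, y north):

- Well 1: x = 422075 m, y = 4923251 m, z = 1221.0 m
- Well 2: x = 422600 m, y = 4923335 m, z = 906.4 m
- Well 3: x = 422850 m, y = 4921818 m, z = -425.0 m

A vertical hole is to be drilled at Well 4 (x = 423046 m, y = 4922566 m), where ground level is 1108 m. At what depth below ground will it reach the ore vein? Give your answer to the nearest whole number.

Let the plane be z = a·x + b·y + c.
Well 2−Well 1: 525a + 84b = −314.6;  Well 3−Well 1: 775a − 1433b = −1646.
Solving gives a = −0.72066037, b = 0.75888919.
Then c = 1221 − a·422075 − b·4923251 = −3430808.26.
At (423046, 4922566): z_contact = −304872.5 + 3735682.1 − 3430808.26 = 1.4 m.
Depth below ground = 1108 − 1.4 = 1107 m.

1107 m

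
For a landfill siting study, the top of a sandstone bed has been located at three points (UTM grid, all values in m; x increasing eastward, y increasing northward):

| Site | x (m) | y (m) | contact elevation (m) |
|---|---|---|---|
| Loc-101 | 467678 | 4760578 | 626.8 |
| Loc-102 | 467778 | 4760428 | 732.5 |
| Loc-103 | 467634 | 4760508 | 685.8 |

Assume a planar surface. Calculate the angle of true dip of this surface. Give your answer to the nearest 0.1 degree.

Two edge vectors: Loc-101→Loc-102 = (100, -150, 105.7), Loc-101→Loc-103 = (-44, -70, 59).
Normal n = (Loc-101→Loc-102) × (Loc-101→Loc-103) = (-1451, -10550.8, -13600).
So ∂z/∂x = −n_x/n_z = −0.10669 and ∂z/∂y = −n_y/n_z = −0.77579.
Gradient magnitude |∇z| = √(a² + b²) = √(0.01138 + 0.60186) = 0.78310.
True dip = arctan(0.78310) = 38.1°, dipping toward N (azimuth ≈ 008°).

38.1°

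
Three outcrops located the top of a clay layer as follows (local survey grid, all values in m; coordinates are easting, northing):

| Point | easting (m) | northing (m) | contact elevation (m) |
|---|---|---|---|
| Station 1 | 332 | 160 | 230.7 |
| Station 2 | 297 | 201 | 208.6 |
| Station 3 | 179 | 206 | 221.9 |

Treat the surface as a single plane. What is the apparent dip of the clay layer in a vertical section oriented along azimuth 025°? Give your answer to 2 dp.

Two edge vectors: Station 1→Station 2 = (-35, 41, -22.1), Station 1→Station 3 = (-153, 46, -8.8).
Normal n = (Station 1→Station 2) × (Station 1→Station 3) = (655.8, 3073.3, 4663).
So ∂z/∂easting = −n_x/n_z = −0.14064 and ∂z/∂northing = −n_y/n_z = −0.65908.
Unit vector along 025° is (sin 25°, cos 25°) = (0.4226, 0.9063).
Slope in that direction = a·(0.4226) + b·(0.9063) = −0.65677.
Apparent dip = arctan|0.65677| = 33.30° (true dip is 34.0°, so apparent ≤ true as expected).

33.30°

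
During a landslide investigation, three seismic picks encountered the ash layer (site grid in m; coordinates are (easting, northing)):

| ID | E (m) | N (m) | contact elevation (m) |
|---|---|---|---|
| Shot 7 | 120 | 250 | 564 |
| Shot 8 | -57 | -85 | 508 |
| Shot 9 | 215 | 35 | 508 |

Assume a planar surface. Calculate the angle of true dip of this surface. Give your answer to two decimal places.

Two edge vectors: Shot 7→Shot 8 = (-177, -335, -56), Shot 7→Shot 9 = (95, -215, -56).
Normal n = (Shot 7→Shot 8) × (Shot 7→Shot 9) = (6720, -15232, 69880).
So ∂z/∂E = −n_x/n_z = −0.09616 and ∂z/∂N = −n_y/n_z = 0.21797.
Gradient magnitude |∇z| = √(a² + b²) = √(0.00925 + 0.04751) = 0.23824.
True dip = arctan(0.23824) = 13.40°, dipping toward SSE (azimuth ≈ 156°).

13.40°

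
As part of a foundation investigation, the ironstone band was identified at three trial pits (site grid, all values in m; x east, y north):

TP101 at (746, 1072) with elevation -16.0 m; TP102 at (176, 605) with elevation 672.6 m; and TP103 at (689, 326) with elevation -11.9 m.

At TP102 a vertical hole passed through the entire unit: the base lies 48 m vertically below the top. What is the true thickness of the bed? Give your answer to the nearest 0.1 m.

Let the plane be z = a·x + b·y + c.
TP102−TP101: −570a − 467b = 688.6;  TP103−TP101: −57a − 746b = 4.1.
Solving gives a = −1.28394, b = 0.09261.
|∇z| = √(a²+b²) = 1.28728, so dip δ = arctan(1.28728) = 52.16°.
True thickness = vertical thickness × cos δ = 48 × cos 52.16° = 29.4 m.

29.4 m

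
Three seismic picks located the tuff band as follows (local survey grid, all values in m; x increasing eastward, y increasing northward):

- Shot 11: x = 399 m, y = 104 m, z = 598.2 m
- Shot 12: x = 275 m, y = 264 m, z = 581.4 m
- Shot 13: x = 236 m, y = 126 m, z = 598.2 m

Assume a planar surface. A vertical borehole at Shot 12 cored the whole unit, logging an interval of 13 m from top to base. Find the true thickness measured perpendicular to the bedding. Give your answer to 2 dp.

12.91 m

Let the plane be z = a·x + b·y + c.
Shot 12−Shot 11: −124a + 160b = −16.8;  Shot 13−Shot 11: −163a + 22b = 0.
Solving gives a = −0.01583, b = −0.11727.
|∇z| = √(a²+b²) = 0.11833, so dip δ = arctan(0.11833) = 6.75°.
True thickness = vertical thickness × cos δ = 13 × cos 6.75° = 12.91 m.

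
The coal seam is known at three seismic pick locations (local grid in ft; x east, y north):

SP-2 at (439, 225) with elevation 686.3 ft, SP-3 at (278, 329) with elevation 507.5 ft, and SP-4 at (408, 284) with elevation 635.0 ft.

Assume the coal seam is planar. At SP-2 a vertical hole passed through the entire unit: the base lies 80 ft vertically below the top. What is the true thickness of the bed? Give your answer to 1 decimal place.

58.4 ft

Let the plane be z = a·x + b·y + c.
SP-3−SP-2: −161a + 104b = −178.8;  SP-4−SP-2: −31a + 59b = −51.3.
Solving gives a = 0.83092, b = −0.43291.
|∇z| = √(a²+b²) = 0.93693, so dip δ = arctan(0.93693) = 43.13°.
True thickness = vertical thickness × cos δ = 80 × cos 43.13° = 58.4 ft.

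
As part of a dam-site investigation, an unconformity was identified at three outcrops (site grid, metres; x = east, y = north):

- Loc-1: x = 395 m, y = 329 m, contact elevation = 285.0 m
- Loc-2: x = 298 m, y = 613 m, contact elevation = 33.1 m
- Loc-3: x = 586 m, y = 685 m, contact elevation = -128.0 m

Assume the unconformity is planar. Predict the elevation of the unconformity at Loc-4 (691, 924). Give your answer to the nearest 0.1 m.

-398.0 m

Let the plane be z = a·x + b·y + c.
Loc-2−Loc-1: −97a + 284b = −251.9;  Loc-3−Loc-1: 191a + 356b = −413.
Solving gives a = −0.31107, b = −0.99322.
Then c = 285 − a·395 − b·329 = 734.64.
At (691, 924): z = −214.9 − 917.7 + 734.64 = -398.0 m.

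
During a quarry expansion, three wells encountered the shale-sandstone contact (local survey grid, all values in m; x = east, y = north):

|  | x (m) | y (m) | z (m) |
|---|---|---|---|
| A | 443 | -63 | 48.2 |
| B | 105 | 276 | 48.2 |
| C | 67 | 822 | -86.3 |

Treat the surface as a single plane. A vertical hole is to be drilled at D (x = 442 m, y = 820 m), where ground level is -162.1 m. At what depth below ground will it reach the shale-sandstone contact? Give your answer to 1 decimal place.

Let the plane be z = a·x + b·y + c.
B−A: −338a + 339b = 0;  C−A: −376a + 885b = −134.5.
Solving gives a = −0.26561, b = −0.26482.
Then c = 48.2 − a·443 − b·-63 = 149.18.
At (442, 820): z_contact = −117.40 − 217.15 + 149.18 = -185.37 m.
Depth below ground = -162.1 − (-185.37) = 23.3 m.

23.3 m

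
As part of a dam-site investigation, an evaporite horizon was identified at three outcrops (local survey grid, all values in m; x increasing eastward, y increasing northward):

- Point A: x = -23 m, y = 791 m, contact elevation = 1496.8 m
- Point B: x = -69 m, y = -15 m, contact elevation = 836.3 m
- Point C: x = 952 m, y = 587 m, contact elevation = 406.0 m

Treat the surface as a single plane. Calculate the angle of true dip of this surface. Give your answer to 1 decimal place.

52.0°

Let the plane be z = a·x + b·y + c.
Point B−Point A: −46a − 806b = −660.5;  Point C−Point A: 975a − 204b = −1090.8.
Solving gives a = −0.93613, b = 0.87291.
Gradient magnitude |∇z| = √(a² + b²) = √(0.87634 + 0.76196) = 1.27996.
True dip = arctan(1.27996) = 52.0°, dipping toward SE (azimuth ≈ 133°).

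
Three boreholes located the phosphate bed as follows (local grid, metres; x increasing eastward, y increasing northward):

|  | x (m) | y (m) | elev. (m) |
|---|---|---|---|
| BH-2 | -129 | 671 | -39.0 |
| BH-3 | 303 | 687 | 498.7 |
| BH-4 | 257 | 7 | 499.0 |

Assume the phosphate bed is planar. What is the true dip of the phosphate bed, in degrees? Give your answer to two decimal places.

51.36°

Let the plane be z = a·x + b·y + c.
BH-3−BH-2: 432a + 16b = 537.7;  BH-4−BH-2: 386a − 664b = 538.
Solving gives a = 1.24782, b = −0.08485.
Gradient magnitude |∇z| = √(a² + b²) = √(1.55705 + 0.00720) = 1.25070.
True dip = arctan(1.25070) = 51.36°, dipping toward W (azimuth ≈ 274°).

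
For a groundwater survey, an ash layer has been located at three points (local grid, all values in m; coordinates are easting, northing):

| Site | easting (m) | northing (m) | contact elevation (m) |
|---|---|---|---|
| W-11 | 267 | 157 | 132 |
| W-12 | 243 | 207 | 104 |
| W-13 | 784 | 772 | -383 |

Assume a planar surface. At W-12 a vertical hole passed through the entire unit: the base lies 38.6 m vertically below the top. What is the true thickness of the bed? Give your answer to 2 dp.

Let the plane be z = a·easting + b·northing + c.
W-12−W-11: −24a + 50b = −28;  W-13−W-11: 517a + 615b = −515.
Solving gives a = −0.21005, b = −0.66082.
|∇z| = √(a²+b²) = 0.69340, so dip δ = arctan(0.69340) = 34.74°.
True thickness = vertical thickness × cos δ = 38.6 × cos 34.74° = 31.72 m.

31.72 m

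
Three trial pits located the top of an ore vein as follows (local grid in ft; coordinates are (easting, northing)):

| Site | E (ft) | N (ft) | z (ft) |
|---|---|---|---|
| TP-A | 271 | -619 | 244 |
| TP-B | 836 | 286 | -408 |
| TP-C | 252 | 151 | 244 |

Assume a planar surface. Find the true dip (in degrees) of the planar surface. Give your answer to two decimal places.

48.00°

Let the plane be z = a·E + b·N + c.
TP-B−TP-A: 565a + 905b = −652;  TP-C−TP-A: −19a + 770b = 0.
Solving gives a = −1.11011, b = −0.02739.
Gradient magnitude |∇z| = √(a² + b²) = √(1.23234 + 0.00075) = 1.11044.
True dip = arctan(1.11044) = 48.00°, dipping toward E (azimuth ≈ 089°).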